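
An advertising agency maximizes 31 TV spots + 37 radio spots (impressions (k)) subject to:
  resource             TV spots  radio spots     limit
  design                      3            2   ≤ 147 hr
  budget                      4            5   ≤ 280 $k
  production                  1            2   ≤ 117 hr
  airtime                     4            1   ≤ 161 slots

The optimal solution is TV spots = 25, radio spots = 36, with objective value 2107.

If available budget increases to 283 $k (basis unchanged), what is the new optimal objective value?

2128

Check each constraint at x*: design 147/147 (tight); budget 280/280 (tight); production 97/117 (slack 20); airtime 136/161 (slack 25).
Slack constraints have shadow price 0 (complementary slackness).
From A_Bᵀ y = c: 3·y_design + 4·y_budget = 31; 2·y_design + 5·y_budget = 37.
Solving: y_design = 1, y_budget = 7.
Δz = y_budget·Δb = 7 × (3) = 21, so new z* = 2107 + 21 = 2128.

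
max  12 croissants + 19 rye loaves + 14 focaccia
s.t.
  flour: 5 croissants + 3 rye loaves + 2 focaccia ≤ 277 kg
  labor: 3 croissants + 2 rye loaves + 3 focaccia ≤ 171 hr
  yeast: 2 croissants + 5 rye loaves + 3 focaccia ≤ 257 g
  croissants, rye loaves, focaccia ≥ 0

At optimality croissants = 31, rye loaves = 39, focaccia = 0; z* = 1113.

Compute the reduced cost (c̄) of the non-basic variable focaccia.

-1

Binding: labor and yeast. Non-binding: flour (5 unused).
Since flour is not tight, its dual is 0.
The binding rows give the dual system: 3·y_labor + 2·y_yeast = 12 and 2·y_labor + 5·y_yeast = 19.
→ y_labor = 2 and y_yeast = 3.
Reduced cost of focaccia: c₃ − yᵀa₃ = 14 − (2·3 + 3·3) = 14 − 15 = -1.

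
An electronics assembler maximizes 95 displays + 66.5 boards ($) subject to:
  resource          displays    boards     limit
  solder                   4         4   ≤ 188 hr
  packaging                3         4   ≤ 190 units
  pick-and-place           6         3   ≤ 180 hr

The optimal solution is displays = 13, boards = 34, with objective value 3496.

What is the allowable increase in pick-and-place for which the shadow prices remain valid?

102

Binding constraints: solder, pick-and-place. The basis is B = [[4,4],[6,3]] with det -12.
Per unit increase in pick-and-place, x* moves by d = (0.3333, -0.3333).
The basis stays optimal until boards reaches 0; allowable increase = 102 hr.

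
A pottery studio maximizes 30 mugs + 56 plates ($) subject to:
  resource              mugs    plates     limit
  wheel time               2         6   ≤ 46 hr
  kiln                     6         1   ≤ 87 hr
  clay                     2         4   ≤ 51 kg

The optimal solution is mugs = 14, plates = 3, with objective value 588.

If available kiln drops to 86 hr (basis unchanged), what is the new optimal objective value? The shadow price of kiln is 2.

Δb = -1, so new z* = 588 + (2)·(-1) = 588 − 2 = 586.

586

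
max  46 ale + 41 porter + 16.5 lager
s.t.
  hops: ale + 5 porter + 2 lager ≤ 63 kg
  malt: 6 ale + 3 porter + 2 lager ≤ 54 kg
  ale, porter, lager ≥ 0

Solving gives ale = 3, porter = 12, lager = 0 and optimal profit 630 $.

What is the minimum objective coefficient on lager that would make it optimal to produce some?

At the optimum: hops uses 63 of 63 (binding); malt uses 54 of 54 (binding).
The binding rows give the dual system: 1·y_hops + 6·y_malt = 46 and 5·y_hops + 3·y_malt = 41.
This yields shadow prices y_hops = 4, y_malt = 7.
lager enters the basis when its profit ≥ yᵀa₃ = 4·2 + 7·2 = 22.

22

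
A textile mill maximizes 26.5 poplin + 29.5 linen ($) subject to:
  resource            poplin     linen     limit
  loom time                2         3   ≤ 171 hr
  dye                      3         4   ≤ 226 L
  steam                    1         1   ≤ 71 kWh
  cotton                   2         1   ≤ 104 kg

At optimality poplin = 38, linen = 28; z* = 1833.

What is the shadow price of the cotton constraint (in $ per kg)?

At the optimum: loom time uses 160 of 171 (slack = 11); dye uses 226 of 226 (binding); steam uses 66 of 71 (slack = 5); cotton uses 104 of 104 (binding).
Slack constraints have shadow price 0 (complementary slackness).
Dual feasibility on the basic columns requires 3·y_dye + 2·y_cotton = 26.5, 4·y_dye + 1·y_cotton = 29.5.
→ y_dye = 6.5 and y_cotton = 3.5.
Shadow price of cotton = 3.5.

3.5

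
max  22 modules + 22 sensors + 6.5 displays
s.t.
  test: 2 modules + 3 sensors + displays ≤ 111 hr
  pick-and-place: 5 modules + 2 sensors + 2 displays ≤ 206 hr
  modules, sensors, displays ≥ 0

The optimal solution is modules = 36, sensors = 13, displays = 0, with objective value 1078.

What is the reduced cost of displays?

Check each constraint at x*: test 111/111 (tight); pick-and-place 206/206 (tight).
From A_Bᵀ y = c: 2·y_test + 5·y_pick-and-place = 22; 3·y_test + 2·y_pick-and-place = 22.
→ y_test = 6 and y_pick-and-place = 2.
Reduced cost of displays: c₃ − yᵀa₃ = 6.5 − (6·1 + 2·2) = 6.5 − 10 = -3.5.

-3.5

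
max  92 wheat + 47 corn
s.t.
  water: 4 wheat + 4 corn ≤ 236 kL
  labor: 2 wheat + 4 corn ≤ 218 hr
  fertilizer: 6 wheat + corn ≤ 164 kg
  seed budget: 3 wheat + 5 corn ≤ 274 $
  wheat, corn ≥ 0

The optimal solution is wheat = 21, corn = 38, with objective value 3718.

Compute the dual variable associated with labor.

Binding: water and fertilizer. Non-binding: labor (24 unused), seed budget (21 unused).
Slack constraints have shadow price 0 (complementary slackness).
Dual feasibility on the basic columns requires 4·y_water + 6·y_fertilizer = 92, 4·y_water + 1·y_fertilizer = 47.
Solving: y_water = 9.5, y_fertilizer = 9.
Shadow price of labor = 0.

0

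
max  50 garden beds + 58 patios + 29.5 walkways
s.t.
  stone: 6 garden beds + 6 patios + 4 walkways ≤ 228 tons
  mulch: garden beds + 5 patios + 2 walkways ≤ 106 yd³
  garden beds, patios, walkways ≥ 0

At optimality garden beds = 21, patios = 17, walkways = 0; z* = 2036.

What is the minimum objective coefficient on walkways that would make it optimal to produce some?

36

Both stone and mulch are binding at x*.
The binding rows give the dual system: 6·y_stone + 1·y_mulch = 50 and 6·y_stone + 5·y_mulch = 58.
Solving: y_stone = 8, y_mulch = 2.
walkways enters the basis when its profit ≥ yᵀa₃ = 8·4 + 2·2 = 36.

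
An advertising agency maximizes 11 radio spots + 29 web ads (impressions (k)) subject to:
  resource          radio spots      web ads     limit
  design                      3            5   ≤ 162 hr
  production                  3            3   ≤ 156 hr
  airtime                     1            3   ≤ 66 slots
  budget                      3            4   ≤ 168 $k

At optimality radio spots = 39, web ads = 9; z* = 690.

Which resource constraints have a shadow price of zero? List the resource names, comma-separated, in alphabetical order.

design: 162/162 (binding)
production: 144/156 (slack 12)
airtime: 66/66 (binding)
budget: 153/168 (slack 15)
By complementary slackness, a constraint with positive slack has shadow price 0 → budget, production.

budget, production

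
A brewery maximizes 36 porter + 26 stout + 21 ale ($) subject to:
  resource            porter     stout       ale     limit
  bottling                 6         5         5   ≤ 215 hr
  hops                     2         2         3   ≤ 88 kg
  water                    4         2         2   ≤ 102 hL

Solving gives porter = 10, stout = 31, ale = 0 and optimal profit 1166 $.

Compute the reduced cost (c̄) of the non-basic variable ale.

-5

Check each constraint at x*: bottling 215/215 (tight); hops 82/88 (slack 6); water 102/102 (tight).
Since hops is not tight, its dual is 0.
The binding rows give the dual system: 6·y_bottling + 4·y_water = 36 and 5·y_bottling + 2·y_water = 26.
→ y_bottling = 4 and y_water = 3.
Reduced cost of ale: c₃ − yᵀa₃ = 21 − (4·5 + 3·2) = 21 − 26 = -5.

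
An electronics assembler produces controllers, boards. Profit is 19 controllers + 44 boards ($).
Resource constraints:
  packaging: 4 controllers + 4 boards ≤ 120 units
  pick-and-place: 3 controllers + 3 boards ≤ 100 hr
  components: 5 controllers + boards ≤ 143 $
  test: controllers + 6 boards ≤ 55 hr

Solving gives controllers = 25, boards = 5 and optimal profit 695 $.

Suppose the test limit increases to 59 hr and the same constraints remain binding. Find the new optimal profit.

At the optimum: packaging uses 120 of 120 (binding); pick-and-place uses 90 of 100 (slack = 10); components uses 130 of 143 (slack = 13); test uses 55 of 55 (binding).
By complementary slackness, y = 0 for the non-binding constraints.
From A_Bᵀ y = c: 4·y_packaging + 1·y_test = 19; 4·y_packaging + 6·y_test = 44.
This yields shadow prices y_packaging = 3.5, y_test = 5.
Δz = y_test·Δb = 5 × (4) = 20, so new z* = 695 + 20 = 715.

715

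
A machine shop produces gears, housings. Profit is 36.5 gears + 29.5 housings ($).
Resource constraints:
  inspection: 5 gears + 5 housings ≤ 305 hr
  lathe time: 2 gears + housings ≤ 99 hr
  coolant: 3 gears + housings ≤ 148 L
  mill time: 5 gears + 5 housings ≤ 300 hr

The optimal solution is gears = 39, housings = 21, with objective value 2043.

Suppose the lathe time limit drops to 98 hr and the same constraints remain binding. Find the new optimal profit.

2036

Binding: lathe time and mill time. Non-binding: inspection (5 unused), coolant (10 unused).
By complementary slackness, y = 0 for the non-binding constraints.
The binding rows give the dual system: 2·y_lathe time + 5·y_mill time = 36.5 and 1·y_lathe time + 5·y_mill time = 29.5.
→ y_lathe time = 7 and y_mill time = 4.5.
Δz = y_lathe time·Δb = 7 × (-1) = -7, so new z* = 2043 − 7 = 2036.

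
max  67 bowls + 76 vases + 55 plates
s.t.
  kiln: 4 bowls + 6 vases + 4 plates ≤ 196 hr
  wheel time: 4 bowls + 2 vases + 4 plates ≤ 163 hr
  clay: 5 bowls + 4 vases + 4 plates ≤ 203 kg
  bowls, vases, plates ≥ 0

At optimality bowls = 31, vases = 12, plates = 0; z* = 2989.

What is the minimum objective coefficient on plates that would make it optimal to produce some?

Check each constraint at x*: kiln 196/196 (tight); wheel time 148/163 (slack 15); clay 203/203 (tight).
By complementary slackness, y = 0 for the non-binding constraint.
From A_Bᵀ y = c: 4·y_kiln + 5·y_clay = 67; 6·y_kiln + 4·y_clay = 76.
This yields shadow prices y_kiln = 8, y_clay = 7.
plates enters the basis when its profit ≥ yᵀa₃ = 8·4 + 7·4 = 60.

60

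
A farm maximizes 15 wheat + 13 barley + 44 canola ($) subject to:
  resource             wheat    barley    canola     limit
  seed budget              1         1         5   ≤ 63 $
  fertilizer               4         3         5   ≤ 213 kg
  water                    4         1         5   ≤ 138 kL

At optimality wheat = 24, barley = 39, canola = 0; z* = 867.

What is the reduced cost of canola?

At the optimum: seed budget uses 63 of 63 (binding); fertilizer uses 213 of 213 (binding); water uses 135 of 138 (slack = 3).
Since water is not tight, its dual is 0.
From A_Bᵀ y = c: 1·y_seed budget + 4·y_fertilizer = 15; 1·y_seed budget + 3·y_fertilizer = 13.
Solving: y_seed budget = 7, y_fertilizer = 2.
Reduced cost of canola: c₃ − yᵀa₃ = 44 − (7·5 + 2·5) = 44 − 45 = -1.

-1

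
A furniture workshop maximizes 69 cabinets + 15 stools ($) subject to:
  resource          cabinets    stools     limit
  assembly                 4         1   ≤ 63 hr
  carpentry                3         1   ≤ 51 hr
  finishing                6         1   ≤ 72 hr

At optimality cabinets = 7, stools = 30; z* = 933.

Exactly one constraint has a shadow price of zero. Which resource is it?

assembly

assembly: 58/63 (slack 5)
carpentry: 51/51 (binding)
finishing: 72/72 (binding)
By complementary slackness, a constraint with positive slack has shadow price 0 → assembly.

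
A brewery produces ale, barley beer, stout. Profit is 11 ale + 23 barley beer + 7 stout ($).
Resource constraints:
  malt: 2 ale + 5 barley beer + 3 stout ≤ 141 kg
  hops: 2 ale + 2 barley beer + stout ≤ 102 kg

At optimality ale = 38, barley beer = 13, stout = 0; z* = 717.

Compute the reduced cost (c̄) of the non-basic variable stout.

-6.5

Check each constraint at x*: malt 141/141 (tight); hops 102/102 (tight).
From A_Bᵀ y = c: 2·y_malt + 2·y_hops = 11; 5·y_malt + 2·y_hops = 23.
This yields shadow prices y_malt = 4, y_hops = 1.5.
Reduced cost of stout: c₃ − yᵀa₃ = 7 − (4·3 + 1.5·1) = 7 − 13.5 = -6.5.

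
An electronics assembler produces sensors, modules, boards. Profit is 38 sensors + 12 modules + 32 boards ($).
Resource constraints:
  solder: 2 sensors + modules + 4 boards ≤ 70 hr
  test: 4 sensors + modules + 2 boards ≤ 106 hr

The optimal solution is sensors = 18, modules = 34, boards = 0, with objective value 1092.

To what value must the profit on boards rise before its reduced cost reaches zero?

Both solder and test are binding at x*.
From A_Bᵀ y = c: 2·y_solder + 4·y_test = 38; 1·y_solder + 1·y_test = 12.
→ y_solder = 5 and y_test = 7.
boards enters the basis when its profit ≥ yᵀa₃ = 5·4 + 7·2 = 34.

34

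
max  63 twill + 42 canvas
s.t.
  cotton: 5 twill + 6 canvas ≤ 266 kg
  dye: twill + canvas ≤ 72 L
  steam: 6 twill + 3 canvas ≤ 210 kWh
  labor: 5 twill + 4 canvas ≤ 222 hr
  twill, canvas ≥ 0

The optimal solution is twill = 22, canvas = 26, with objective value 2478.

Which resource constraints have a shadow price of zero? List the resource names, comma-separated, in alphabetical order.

cotton: 266/266 (binding)
dye: 48/72 (slack 24)
steam: 210/210 (binding)
labor: 214/222 (slack 8)
By complementary slackness, a constraint with positive slack has shadow price 0 → dye, labor.

dye, labor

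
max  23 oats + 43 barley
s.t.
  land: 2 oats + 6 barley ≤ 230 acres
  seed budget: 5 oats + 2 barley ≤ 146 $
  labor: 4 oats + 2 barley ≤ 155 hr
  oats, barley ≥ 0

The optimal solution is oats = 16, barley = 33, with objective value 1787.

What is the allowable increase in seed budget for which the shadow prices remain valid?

32.5

Binding constraints: land, seed budget. The basis is B = [[2,6],[5,2]] with det -26.
Per unit increase in seed budget, x* moves by d = (0.2308, -0.0769).
The basis stays optimal until labor becomes binding; allowable increase = 32.5 $.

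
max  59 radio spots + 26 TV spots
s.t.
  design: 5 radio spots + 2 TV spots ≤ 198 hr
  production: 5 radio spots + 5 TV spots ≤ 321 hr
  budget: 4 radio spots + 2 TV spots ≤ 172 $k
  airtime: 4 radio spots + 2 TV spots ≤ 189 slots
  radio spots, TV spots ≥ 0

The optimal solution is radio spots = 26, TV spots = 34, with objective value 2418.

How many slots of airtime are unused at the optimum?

17

airtime used = 4·26 + 2·34 = 172; slack = 189 − 172 = 17.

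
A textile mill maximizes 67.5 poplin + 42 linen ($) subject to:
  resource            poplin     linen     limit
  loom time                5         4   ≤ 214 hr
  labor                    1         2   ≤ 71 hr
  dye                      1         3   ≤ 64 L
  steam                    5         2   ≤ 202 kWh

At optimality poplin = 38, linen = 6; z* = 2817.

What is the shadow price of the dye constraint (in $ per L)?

0

Check each constraint at x*: loom time 214/214 (tight); labor 50/71 (slack 21); dye 56/64 (slack 8); steam 202/202 (tight).
Since labor, dye are not tight, their duals are 0.
The binding rows give the dual system: 5·y_loom time + 5·y_steam = 67.5 and 4·y_loom time + 2·y_steam = 42.
This yields shadow prices y_loom time = 7.5, y_steam = 6.
Shadow price of dye = 0.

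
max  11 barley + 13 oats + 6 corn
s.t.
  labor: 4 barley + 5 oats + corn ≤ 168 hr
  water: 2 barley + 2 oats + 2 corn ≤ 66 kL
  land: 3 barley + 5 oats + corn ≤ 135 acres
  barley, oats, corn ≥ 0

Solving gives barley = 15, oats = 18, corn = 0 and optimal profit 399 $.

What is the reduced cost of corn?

Check each constraint at x*: labor 150/168 (slack 18); water 66/66 (tight); land 135/135 (tight).
Slack constraints have shadow price 0 (complementary slackness).
Dual feasibility on the basic columns requires 2·y_water + 3·y_land = 11, 2·y_water + 5·y_land = 13.
Solving: y_water = 4, y_land = 1.
Reduced cost of corn: c₃ − yᵀa₃ = 6 − (4·2 + 1·1) = 6 − 9 = -3.

-3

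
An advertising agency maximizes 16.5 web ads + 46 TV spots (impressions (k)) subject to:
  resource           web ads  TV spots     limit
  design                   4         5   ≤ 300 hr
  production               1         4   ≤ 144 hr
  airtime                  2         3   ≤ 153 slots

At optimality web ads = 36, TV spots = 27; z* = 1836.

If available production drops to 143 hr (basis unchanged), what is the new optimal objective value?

Binding: production and airtime. Non-binding: design (21 unused).
Slack constraints have shadow price 0 (complementary slackness).
Dual feasibility on the basic columns requires 1·y_production + 2·y_airtime = 16.5, 4·y_production + 3·y_airtime = 46.
Solving: y_production = 8.5, y_airtime = 4.
Δz = y_production·Δb = 8.5 × (-1) = -8.5, so new z* = 1836 − 8.5 = 1827.5.

1827.5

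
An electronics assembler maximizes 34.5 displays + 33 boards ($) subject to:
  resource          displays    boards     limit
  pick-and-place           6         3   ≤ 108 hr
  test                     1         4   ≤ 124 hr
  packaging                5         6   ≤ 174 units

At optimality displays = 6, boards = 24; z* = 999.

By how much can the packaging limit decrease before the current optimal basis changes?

Binding constraints: pick-and-place, packaging. The basis is B = [[6,3],[5,6]] with det 21.
Per unit decrease in packaging, x* moves by d = (0.1429, -0.2857).
The basis stays optimal until boards reaches 0; allowable decrease = 84 units.

84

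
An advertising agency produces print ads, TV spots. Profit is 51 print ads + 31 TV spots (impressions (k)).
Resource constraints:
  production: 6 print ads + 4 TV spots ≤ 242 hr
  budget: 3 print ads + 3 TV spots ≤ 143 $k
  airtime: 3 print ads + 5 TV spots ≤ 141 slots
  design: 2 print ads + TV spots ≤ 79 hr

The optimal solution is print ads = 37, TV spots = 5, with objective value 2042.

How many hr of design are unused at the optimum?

0

design used = 2·37 + 1·5 = 79; slack = 79 − 79 = 0.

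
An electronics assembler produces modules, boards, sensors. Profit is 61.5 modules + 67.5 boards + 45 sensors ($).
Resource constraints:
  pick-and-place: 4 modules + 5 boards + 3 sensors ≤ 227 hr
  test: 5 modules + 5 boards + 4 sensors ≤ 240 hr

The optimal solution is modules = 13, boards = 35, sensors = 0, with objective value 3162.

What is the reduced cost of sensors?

-3

At the optimum: pick-and-place uses 227 of 227 (binding); test uses 240 of 240 (binding).
The binding rows give the dual system: 4·y_pick-and-place + 5·y_test = 61.5 and 5·y_pick-and-place + 5·y_test = 67.5.
Solving: y_pick-and-place = 6, y_test = 7.5.
Reduced cost of sensors: c₃ − yᵀa₃ = 45 − (6·3 + 7.5·4) = 45 − 48 = -3.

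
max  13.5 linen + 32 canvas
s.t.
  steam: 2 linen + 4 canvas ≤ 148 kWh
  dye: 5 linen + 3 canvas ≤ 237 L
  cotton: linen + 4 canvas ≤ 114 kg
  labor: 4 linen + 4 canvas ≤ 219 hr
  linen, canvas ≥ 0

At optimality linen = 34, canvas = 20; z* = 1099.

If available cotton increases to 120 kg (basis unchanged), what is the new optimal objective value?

Check each constraint at x*: steam 148/148 (tight); dye 230/237 (slack 7); cotton 114/114 (tight); labor 216/219 (slack 3).
Slack constraints have shadow price 0 (complementary slackness).
Dual feasibility on the basic columns requires 2·y_steam + 1·y_cotton = 13.5, 4·y_steam + 4·y_cotton = 32.
Solving: y_steam = 5.5, y_cotton = 2.5.
Δz = y_cotton·Δb = 2.5 × (6) = 15, so new z* = 1099 + 15 = 1114.

1114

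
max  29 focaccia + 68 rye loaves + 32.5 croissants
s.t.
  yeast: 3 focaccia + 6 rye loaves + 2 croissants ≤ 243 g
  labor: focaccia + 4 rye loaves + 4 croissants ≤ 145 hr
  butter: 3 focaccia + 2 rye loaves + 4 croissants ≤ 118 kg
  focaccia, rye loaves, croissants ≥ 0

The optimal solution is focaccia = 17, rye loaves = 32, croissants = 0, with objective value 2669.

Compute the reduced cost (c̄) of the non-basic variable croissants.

-3.5

Binding: yeast and labor. Non-binding: butter (3 unused).
Since butter is not tight, its dual is 0.
Dual feasibility on the basic columns requires 3·y_yeast + 1·y_labor = 29, 6·y_yeast + 4·y_labor = 68.
This yields shadow prices y_yeast = 8, y_labor = 5.
Reduced cost of croissants: c₃ − yᵀa₃ = 32.5 − (8·2 + 5·4) = 32.5 − 36 = -3.5.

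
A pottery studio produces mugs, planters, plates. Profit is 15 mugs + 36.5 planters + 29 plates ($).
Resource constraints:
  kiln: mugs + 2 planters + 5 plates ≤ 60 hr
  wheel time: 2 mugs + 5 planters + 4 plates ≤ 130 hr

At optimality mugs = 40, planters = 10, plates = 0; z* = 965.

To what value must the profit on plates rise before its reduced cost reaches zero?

At the optimum: kiln uses 60 of 60 (binding); wheel time uses 130 of 130 (binding).
Dual feasibility on the basic columns requires 1·y_kiln + 2·y_wheel time = 15, 2·y_kiln + 5·y_wheel time = 36.5.
This yields shadow prices y_kiln = 2, y_wheel time = 6.5.
plates enters the basis when its profit ≥ yᵀa₃ = 2·5 + 6.5·4 = 36.

36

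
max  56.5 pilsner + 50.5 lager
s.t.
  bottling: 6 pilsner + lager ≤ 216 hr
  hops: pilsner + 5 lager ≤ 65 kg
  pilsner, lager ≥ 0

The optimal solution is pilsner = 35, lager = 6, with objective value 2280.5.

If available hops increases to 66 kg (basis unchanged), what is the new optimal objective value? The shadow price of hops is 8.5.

Δb = 1, so new z* = 2280.5 + (8.5)·(1) = 2280.5 + 8.5 = 2289.

2289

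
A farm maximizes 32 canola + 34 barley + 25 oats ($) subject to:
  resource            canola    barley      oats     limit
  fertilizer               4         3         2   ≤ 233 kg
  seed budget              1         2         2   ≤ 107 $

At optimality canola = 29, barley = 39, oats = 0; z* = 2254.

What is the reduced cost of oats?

Check each constraint at x*: fertilizer 233/233 (tight); seed budget 107/107 (tight).
Dual feasibility on the basic columns requires 4·y_fertilizer + 1·y_seed budget = 32, 3·y_fertilizer + 2·y_seed budget = 34.
Solving: y_fertilizer = 6, y_seed budget = 8.
Reduced cost of oats: c₃ − yᵀa₃ = 25 − (6·2 + 8·2) = 25 − 28 = -3.

-3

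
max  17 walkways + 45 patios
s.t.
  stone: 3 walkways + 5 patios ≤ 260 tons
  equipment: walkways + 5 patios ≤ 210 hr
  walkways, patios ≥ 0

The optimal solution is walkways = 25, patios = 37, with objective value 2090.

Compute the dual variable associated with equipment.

5

Both stone and equipment are binding at x*.
From A_Bᵀ y = c: 3·y_stone + 1·y_equipment = 17; 5·y_stone + 5·y_equipment = 45.
Solving: y_stone = 4, y_equipment = 5.
Shadow price of equipment = 5.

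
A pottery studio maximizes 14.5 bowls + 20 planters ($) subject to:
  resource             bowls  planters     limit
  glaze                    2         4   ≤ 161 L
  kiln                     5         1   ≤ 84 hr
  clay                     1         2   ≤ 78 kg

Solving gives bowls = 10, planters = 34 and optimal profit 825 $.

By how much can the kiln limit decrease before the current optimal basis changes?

Binding constraints: kiln, clay. The basis is B = [[5,1],[1,2]] with det 9.
Per unit decrease in kiln, x* moves by d = (-0.2222, 0.1111).
The basis stays optimal until bowls reaches 0; allowable decrease = 45 hr.

45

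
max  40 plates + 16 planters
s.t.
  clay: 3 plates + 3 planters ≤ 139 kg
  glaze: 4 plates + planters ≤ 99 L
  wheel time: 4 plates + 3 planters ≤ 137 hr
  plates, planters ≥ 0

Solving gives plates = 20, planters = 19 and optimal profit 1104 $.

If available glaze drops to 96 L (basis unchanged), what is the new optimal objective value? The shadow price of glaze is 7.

Δb = -3, so new z* = 1104 + (7)·(-3) = 1104 − 21 = 1083.

1083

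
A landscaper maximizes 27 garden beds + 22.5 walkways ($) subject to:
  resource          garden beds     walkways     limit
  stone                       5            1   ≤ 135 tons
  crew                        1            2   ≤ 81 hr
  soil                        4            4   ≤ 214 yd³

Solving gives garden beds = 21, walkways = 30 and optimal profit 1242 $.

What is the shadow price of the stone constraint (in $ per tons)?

3.5

At the optimum: stone uses 135 of 135 (binding); crew uses 81 of 81 (binding); soil uses 204 of 214 (slack = 10).
Since soil is not tight, its dual is 0.
From A_Bᵀ y = c: 5·y_stone + 1·y_crew = 27; 1·y_stone + 2·y_crew = 22.5.
→ y_stone = 3.5 and y_crew = 9.5.
Shadow price of stone = 3.5.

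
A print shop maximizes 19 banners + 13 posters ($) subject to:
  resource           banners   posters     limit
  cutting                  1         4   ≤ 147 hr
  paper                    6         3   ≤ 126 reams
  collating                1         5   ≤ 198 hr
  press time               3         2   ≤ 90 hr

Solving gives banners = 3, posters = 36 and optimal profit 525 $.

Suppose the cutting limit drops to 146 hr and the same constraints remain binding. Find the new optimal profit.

524

Binding: cutting and paper. Non-binding: collating (15 unused), press time (9 unused).
Slack constraints have shadow price 0 (complementary slackness).
From A_Bᵀ y = c: 1·y_cutting + 6·y_paper = 19; 4·y_cutting + 3·y_paper = 13.
→ y_cutting = 1 and y_paper = 3.
Δz = y_cutting·Δb = 1 × (-1) = -1, so new z* = 525 − 1 = 524.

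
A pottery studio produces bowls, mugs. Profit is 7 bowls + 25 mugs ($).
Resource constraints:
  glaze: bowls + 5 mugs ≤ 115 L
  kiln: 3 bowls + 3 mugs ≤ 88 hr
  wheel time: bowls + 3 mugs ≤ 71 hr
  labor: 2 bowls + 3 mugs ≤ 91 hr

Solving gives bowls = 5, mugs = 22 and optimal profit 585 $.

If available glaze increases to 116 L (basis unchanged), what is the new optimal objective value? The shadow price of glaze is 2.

Δb = 1, so new z* = 585 + (2)·(1) = 585 + 2 = 587.

587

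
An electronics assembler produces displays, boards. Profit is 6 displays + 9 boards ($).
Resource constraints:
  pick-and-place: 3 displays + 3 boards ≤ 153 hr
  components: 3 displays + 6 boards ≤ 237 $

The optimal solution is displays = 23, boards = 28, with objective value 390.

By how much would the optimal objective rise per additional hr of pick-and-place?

1

At the optimum: pick-and-place uses 153 of 153 (binding); components uses 237 of 237 (binding).
Dual feasibility on the basic columns requires 3·y_pick-and-place + 3·y_components = 6, 3·y_pick-and-place + 6·y_components = 9.
→ y_pick-and-place = 1 and y_components = 1.
Shadow price of pick-and-place = 1.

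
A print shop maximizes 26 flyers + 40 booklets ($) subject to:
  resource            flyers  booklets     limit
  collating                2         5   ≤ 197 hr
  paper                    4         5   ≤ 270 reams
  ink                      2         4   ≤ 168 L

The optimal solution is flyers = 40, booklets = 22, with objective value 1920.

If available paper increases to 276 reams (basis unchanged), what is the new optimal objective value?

Check each constraint at x*: collating 190/197 (slack 7); paper 270/270 (tight); ink 168/168 (tight).
Since collating is not tight, its dual is 0.
Dual feasibility on the basic columns requires 4·y_paper + 2·y_ink = 26, 5·y_paper + 4·y_ink = 40.
Solving: y_paper = 4, y_ink = 5.
Δz = y_paper·Δb = 4 × (6) = 24, so new z* = 1920 + 24 = 1944.

1944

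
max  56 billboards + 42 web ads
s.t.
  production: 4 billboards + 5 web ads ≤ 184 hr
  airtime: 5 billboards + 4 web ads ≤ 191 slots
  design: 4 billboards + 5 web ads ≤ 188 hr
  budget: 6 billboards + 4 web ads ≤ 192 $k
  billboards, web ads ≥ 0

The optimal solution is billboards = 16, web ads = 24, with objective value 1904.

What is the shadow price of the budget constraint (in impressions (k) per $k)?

Check each constraint at x*: production 184/184 (tight); airtime 176/191 (slack 15); design 184/188 (slack 4); budget 192/192 (tight).
By complementary slackness, y = 0 for the non-binding constraints.
From A_Bᵀ y = c: 4·y_production + 6·y_budget = 56; 5·y_production + 4·y_budget = 42.
This yields shadow prices y_production = 2, y_budget = 8.
Shadow price of budget = 8.

8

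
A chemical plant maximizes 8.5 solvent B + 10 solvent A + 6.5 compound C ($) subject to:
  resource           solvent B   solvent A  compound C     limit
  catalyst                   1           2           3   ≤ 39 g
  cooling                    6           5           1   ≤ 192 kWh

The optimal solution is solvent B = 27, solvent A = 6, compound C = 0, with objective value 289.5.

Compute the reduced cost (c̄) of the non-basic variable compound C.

-2

Check each constraint at x*: catalyst 39/39 (tight); cooling 192/192 (tight).
The binding rows give the dual system: 1·y_catalyst + 6·y_cooling = 8.5 and 2·y_catalyst + 5·y_cooling = 10.
This yields shadow prices y_catalyst = 2.5, y_cooling = 1.
Reduced cost of compound C: c₃ − yᵀa₃ = 6.5 − (2.5·3 + 1·1) = 6.5 − 8.5 = -2.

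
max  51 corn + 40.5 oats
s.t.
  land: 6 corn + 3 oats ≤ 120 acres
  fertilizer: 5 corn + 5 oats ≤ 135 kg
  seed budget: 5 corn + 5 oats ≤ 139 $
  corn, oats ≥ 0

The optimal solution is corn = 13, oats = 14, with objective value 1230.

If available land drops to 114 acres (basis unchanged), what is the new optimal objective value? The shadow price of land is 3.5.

Δb = -6, so new z* = 1230 + (3.5)·(-6) = 1230 − 21 = 1209.

1209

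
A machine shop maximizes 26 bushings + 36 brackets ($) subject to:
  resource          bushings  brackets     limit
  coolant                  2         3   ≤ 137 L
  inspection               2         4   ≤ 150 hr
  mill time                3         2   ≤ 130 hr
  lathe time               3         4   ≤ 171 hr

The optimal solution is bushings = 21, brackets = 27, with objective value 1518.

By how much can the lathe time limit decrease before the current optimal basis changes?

Binding constraints: inspection, lathe time. The basis is B = [[2,4],[3,4]] with det -4.
Per unit decrease in lathe time, x* moves by d = (-1, 0.5).
The basis stays optimal until bushings reaches 0; allowable decrease = 21 hr.

21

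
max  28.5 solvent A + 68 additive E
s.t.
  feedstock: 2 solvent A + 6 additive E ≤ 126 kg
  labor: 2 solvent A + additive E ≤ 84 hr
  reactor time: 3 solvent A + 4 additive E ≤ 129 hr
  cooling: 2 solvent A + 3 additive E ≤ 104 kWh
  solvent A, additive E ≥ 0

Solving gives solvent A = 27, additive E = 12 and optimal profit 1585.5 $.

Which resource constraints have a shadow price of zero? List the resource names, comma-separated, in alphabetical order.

feedstock: 126/126 (binding)
labor: 66/84 (slack 18)
reactor time: 129/129 (binding)
cooling: 90/104 (slack 14)
By complementary slackness, a constraint with positive slack has shadow price 0 → cooling, labor.

cooling, labor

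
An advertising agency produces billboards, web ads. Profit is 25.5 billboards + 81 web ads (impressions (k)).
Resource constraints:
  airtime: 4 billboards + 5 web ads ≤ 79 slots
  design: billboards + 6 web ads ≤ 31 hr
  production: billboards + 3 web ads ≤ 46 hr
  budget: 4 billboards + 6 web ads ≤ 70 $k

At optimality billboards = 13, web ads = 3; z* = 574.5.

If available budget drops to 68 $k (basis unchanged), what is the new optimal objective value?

Check each constraint at x*: airtime 67/79 (slack 12); design 31/31 (tight); production 22/46 (slack 24); budget 70/70 (tight).
Slack constraints have shadow price 0 (complementary slackness).
Dual feasibility on the basic columns requires 1·y_design + 4·y_budget = 25.5, 6·y_design + 6·y_budget = 81.
This yields shadow prices y_design = 9.5, y_budget = 4.
Δz = y_budget·Δb = 4 × (-2) = -8, so new z* = 574.5 − 8 = 566.5.

566.5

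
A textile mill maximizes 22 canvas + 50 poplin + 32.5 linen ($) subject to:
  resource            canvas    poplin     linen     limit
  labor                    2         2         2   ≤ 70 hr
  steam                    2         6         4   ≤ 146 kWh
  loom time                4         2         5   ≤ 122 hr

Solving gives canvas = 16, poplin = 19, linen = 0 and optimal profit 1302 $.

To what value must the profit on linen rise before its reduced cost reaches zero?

Check each constraint at x*: labor 70/70 (tight); steam 146/146 (tight); loom time 102/122 (slack 20).
Slack constraints have shadow price 0 (complementary slackness).
From A_Bᵀ y = c: 2·y_labor + 2·y_steam = 22; 2·y_labor + 6·y_steam = 50.
This yields shadow prices y_labor = 4, y_steam = 7.
linen enters the basis when its profit ≥ yᵀa₃ = 4·2 + 7·4 = 36.

36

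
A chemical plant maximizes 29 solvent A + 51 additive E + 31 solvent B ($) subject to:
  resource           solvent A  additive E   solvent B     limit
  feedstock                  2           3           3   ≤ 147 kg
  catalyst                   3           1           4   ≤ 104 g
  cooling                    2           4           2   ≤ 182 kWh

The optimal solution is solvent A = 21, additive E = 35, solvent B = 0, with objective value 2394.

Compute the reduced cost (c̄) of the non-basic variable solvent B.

-5

Binding: feedstock and cooling. Non-binding: catalyst (6 unused).
Since catalyst is not tight, its dual is 0.
From A_Bᵀ y = c: 2·y_feedstock + 2·y_cooling = 29; 3·y_feedstock + 4·y_cooling = 51.
→ y_feedstock = 7 and y_cooling = 7.5.
Reduced cost of solvent B: c₃ − yᵀa₃ = 31 − (7·3 + 7.5·2) = 31 − 36 = -5.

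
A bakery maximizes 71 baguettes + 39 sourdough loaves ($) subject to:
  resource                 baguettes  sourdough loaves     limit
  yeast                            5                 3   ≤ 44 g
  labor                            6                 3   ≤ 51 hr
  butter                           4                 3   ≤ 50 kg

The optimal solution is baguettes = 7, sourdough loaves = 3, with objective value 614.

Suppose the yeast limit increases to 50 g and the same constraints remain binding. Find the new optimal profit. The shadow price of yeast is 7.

Δb = 6, so new z* = 614 + (7)·(6) = 614 + 42 = 656.

656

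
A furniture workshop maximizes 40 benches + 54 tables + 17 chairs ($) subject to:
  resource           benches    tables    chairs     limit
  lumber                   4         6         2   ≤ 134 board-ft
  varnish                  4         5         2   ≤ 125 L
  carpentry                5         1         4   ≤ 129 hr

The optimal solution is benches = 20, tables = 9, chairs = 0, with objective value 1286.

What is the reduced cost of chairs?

-3

Check each constraint at x*: lumber 134/134 (tight); varnish 125/125 (tight); carpentry 109/129 (slack 20).
Slack constraints have shadow price 0 (complementary slackness).
The binding rows give the dual system: 4·y_lumber + 4·y_varnish = 40 and 6·y_lumber + 5·y_varnish = 54.
Solving: y_lumber = 4, y_varnish = 6.
Reduced cost of chairs: c₃ − yᵀa₃ = 17 − (4·2 + 6·2) = 17 − 20 = -3.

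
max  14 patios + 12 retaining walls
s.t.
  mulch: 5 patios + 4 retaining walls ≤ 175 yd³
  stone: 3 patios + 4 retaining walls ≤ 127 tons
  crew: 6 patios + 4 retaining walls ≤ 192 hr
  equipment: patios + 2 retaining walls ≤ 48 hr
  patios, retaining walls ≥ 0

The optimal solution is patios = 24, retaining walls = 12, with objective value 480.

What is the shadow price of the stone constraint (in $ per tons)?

0

Check each constraint at x*: mulch 168/175 (slack 7); stone 120/127 (slack 7); crew 192/192 (tight); equipment 48/48 (tight).
Since mulch, stone are not tight, their duals are 0.
The binding rows give the dual system: 6·y_crew + 1·y_equipment = 14 and 4·y_crew + 2·y_equipment = 12.
This yields shadow prices y_crew = 2, y_equipment = 2.
Shadow price of stone = 0.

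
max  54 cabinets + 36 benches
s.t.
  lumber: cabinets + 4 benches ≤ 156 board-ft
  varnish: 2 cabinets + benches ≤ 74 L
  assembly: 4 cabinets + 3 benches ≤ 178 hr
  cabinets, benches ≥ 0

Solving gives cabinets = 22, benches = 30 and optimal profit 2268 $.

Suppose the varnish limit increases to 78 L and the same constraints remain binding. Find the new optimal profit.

Check each constraint at x*: lumber 142/156 (slack 14); varnish 74/74 (tight); assembly 178/178 (tight).
Slack constraints have shadow price 0 (complementary slackness).
The binding rows give the dual system: 2·y_varnish + 4·y_assembly = 54 and 1·y_varnish + 3·y_assembly = 36.
Solving: y_varnish = 9, y_assembly = 9.
Δz = y_varnish·Δb = 9 × (4) = 36, so new z* = 2268 + 36 = 2304.

2304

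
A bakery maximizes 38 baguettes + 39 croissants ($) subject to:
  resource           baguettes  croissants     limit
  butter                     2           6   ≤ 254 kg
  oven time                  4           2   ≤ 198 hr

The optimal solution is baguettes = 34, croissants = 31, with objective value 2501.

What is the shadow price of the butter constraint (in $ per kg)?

At the optimum: butter uses 254 of 254 (binding); oven time uses 198 of 198 (binding).
The binding rows give the dual system: 2·y_butter + 4·y_oven time = 38 and 6·y_butter + 2·y_oven time = 39.
This yields shadow prices y_butter = 4, y_oven time = 7.5.
Shadow price of butter = 4.

4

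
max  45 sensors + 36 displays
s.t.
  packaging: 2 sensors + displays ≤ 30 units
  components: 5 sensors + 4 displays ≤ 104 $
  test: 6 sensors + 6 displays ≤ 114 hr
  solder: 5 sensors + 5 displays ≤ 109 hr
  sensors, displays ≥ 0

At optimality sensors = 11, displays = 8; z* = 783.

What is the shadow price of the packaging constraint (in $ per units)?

Binding: packaging and test. Non-binding: components (17 unused), solder (14 unused).
Since components, solder are not tight, their duals are 0.
From A_Bᵀ y = c: 2·y_packaging + 6·y_test = 45; 1·y_packaging + 6·y_test = 36.
This yields shadow prices y_packaging = 9, y_test = 4.5.
Shadow price of packaging = 9.

9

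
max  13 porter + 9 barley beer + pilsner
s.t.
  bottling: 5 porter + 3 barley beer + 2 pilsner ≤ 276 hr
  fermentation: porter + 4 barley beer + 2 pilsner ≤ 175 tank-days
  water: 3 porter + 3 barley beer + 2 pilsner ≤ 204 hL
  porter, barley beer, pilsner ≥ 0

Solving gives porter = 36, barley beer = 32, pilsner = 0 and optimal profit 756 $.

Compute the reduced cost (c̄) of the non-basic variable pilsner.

-5

At the optimum: bottling uses 276 of 276 (binding); fermentation uses 164 of 175 (slack = 11); water uses 204 of 204 (binding).
Slack constraints have shadow price 0 (complementary slackness).
The binding rows give the dual system: 5·y_bottling + 3·y_water = 13 and 3·y_bottling + 3·y_water = 9.
Solving: y_bottling = 2, y_water = 1.
Reduced cost of pilsner: c₃ − yᵀa₃ = 1 − (2·2 + 1·2) = 1 − 6 = -5.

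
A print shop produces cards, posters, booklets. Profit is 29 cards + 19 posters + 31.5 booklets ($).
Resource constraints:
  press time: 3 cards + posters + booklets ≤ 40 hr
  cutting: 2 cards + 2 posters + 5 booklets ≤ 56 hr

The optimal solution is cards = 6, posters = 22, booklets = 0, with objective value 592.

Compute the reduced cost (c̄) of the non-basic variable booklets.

Both press time and cutting are binding at x*.
The binding rows give the dual system: 3·y_press time + 2·y_cutting = 29 and 1·y_press time + 2·y_cutting = 19.
This yields shadow prices y_press time = 5, y_cutting = 7.
Reduced cost of booklets: c₃ − yᵀa₃ = 31.5 − (5·1 + 7·5) = 31.5 − 40 = -8.5.

-8.5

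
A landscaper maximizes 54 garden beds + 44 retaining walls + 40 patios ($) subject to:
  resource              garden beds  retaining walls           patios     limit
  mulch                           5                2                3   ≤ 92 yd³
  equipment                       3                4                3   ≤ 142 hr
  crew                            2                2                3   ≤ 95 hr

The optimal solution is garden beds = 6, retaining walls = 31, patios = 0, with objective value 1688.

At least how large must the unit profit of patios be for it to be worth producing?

42

At the optimum: mulch uses 92 of 92 (binding); equipment uses 142 of 142 (binding); crew uses 74 of 95 (slack = 21).
By complementary slackness, y = 0 for the non-binding constraint.
Dual feasibility on the basic columns requires 5·y_mulch + 3·y_equipment = 54, 2·y_mulch + 4·y_equipment = 44.
Solving: y_mulch = 6, y_equipment = 8.
patios enters the basis when its profit ≥ yᵀa₃ = 6·3 + 8·3 = 42.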